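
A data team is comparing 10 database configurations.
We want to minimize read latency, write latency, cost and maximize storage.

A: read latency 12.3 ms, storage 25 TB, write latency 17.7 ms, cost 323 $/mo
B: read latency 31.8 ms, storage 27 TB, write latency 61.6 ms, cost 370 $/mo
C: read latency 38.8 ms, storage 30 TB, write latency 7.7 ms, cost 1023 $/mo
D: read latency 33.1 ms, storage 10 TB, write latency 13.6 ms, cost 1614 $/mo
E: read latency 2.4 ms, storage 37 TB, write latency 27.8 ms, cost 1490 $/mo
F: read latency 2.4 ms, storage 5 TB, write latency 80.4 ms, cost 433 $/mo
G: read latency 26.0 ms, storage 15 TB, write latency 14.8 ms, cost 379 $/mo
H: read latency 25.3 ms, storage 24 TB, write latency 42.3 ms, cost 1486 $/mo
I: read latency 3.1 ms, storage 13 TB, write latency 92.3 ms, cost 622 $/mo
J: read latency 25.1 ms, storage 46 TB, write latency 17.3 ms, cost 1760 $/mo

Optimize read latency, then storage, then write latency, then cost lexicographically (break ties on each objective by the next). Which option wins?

First minimize read latency: best is 2.4, kept {E, F}.
Then maximize storage: best is 37, kept {E}.

E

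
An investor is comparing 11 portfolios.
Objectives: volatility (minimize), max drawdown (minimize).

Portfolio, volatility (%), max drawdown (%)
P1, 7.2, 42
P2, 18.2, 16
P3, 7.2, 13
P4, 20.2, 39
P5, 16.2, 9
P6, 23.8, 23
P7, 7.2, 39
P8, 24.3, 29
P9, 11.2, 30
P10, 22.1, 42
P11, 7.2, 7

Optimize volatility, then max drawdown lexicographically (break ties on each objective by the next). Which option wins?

P11

First minimize volatility: best is 7.2, kept {P1, P3, P7, P11}.
Then minimize max drawdown: best is 7, kept {P11}.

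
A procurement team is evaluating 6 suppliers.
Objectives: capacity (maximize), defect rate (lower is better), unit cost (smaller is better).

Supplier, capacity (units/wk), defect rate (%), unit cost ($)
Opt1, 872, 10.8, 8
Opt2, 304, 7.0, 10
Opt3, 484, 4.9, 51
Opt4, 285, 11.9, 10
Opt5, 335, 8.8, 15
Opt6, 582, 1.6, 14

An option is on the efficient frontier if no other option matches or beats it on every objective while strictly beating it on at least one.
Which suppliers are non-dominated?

Opt1: not dominated (best capacity).
Opt2: not dominated.
Opt3: dominated by Opt6 (capacity 582≥484, defect rate 1.6≤4.9, unit cost 14≤51).
Opt4: dominated by Opt1 (capacity 872≥285, defect rate 10.8≤11.9, unit cost 8≤10).
Opt5: dominated by Opt6 (capacity 582≥335, defect rate 1.6≤8.8, unit cost 14≤15).
Opt6: not dominated (best defect rate).

Opt1, Opt2, Opt6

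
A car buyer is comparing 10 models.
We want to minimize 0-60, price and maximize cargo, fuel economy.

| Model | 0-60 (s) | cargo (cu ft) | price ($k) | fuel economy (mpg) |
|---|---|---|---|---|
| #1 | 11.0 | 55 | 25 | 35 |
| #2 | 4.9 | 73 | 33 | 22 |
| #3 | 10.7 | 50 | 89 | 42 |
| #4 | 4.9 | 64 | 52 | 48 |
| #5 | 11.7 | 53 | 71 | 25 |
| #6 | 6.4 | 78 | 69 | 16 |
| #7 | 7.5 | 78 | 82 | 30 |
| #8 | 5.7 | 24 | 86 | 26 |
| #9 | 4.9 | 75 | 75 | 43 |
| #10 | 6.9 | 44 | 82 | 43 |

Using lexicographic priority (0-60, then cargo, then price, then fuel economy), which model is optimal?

First minimize 0-60: best is 4.9, kept {#2, #4, #9}.
Then maximize cargo: best is 75, kept {#9}.

#9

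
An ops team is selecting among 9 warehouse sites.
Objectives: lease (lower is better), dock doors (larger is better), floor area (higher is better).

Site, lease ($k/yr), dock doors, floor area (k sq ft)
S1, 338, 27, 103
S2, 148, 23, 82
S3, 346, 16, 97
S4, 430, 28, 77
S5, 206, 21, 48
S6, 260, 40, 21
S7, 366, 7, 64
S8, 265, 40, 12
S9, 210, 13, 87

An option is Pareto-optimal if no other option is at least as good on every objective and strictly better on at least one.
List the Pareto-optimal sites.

S1, S2, S4, S6, S9

S1: not dominated (best floor area).
S2: not dominated (best lease).
S3: dominated by S1 (lease 338≤346, dock doors 27≥16, floor area 103≥97).
S4: not dominated.
S5: dominated by S2 (lease 148≤206, dock doors 23≥21, floor area 82≥48).
S6: not dominated.
S7: dominated by S1 (lease 338≤366, dock doors 27≥7, floor area 103≥64).
S8: dominated by S6 (lease 260≤265, dock doors 40≥40, floor area 21≥12).
S9: not dominated.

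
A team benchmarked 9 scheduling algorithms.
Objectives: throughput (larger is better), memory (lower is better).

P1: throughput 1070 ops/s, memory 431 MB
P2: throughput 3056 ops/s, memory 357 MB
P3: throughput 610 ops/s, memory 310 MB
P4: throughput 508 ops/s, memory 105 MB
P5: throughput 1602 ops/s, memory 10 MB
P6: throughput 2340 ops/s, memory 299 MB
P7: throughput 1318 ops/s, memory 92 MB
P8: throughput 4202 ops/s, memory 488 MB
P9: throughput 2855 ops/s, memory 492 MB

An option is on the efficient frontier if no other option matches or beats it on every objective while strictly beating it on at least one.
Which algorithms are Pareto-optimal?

P1: dominated by P2 (throughput 3056≥1070, memory 357≤431).
P2: not dominated.
P3: dominated by P5 (throughput 1602≥610, memory 10≤310).
P4: dominated by P5 (throughput 1602≥508, memory 10≤105).
P5: not dominated (best memory).
P6: not dominated.
P7: dominated by P5 (throughput 1602≥1318, memory 10≤92).
P8: not dominated (best throughput).
P9: dominated by P2 (throughput 3056≥2855, memory 357≤492).

P2, P5, P6, P8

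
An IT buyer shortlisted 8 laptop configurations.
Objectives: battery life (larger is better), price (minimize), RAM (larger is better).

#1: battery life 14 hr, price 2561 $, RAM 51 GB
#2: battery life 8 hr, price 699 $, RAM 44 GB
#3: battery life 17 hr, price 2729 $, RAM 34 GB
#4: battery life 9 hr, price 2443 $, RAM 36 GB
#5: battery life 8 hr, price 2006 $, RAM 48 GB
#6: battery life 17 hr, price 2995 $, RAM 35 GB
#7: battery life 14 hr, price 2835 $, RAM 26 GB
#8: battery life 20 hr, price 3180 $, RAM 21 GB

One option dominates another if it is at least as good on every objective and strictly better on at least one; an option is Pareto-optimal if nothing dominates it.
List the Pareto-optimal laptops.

#1: not dominated (best RAM).
#2: not dominated (best price).
#3: not dominated.
#4: not dominated.
#5: not dominated.
#6: not dominated.
#7: dominated by #1 (battery life 14≥14, price 2561≤2835, RAM 51≥26).
#8: not dominated (best battery life).

#1, #2, #3, #4, #5, #6, #8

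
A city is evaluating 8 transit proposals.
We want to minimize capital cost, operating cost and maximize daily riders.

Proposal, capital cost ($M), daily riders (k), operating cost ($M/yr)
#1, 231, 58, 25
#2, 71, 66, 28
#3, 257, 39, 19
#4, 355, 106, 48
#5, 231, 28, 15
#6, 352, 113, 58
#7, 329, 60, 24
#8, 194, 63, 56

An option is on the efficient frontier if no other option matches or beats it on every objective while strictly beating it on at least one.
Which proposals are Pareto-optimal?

#1, #2, #3, #4, #5, #6, #7

#1: not dominated.
#2: not dominated (best capital cost).
#3: not dominated.
#4: not dominated.
#5: not dominated (best operating cost).
#6: not dominated (best daily riders).
#7: not dominated.
#8: dominated by #2 (capital cost 71≤194, daily riders 66≥63, operating cost 28≤56).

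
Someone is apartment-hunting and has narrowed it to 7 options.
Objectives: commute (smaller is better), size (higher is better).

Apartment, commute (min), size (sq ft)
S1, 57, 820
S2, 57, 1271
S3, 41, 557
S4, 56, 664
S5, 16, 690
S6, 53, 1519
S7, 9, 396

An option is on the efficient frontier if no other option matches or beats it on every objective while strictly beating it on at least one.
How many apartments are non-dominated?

3

S1: dominated by S2 (commute 57≤57, size 1271≥820).
S2: dominated by S6 (commute 53≤57, size 1519≥1271).
S3: dominated by S5 (commute 16≤41, size 690≥557).
S4: dominated by S5 (commute 16≤56, size 690≥664).
S5: not dominated.
S6: not dominated (best size).
S7: not dominated (best commute).
Pareto-optimal: S5, S6, S7 → 3.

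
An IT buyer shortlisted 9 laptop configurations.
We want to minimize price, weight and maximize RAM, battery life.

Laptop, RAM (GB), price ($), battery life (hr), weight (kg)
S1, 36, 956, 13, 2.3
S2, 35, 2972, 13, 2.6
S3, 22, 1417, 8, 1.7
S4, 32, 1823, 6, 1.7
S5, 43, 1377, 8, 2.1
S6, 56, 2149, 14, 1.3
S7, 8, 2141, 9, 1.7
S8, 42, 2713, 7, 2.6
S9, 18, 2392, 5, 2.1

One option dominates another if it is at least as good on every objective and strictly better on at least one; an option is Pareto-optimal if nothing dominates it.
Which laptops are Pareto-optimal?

S1, S3, S4, S5, S6, S7

S1: not dominated (best price).
S2: dominated by S1 (RAM 36≥35, price 956≤2972, battery life 13≥13, weight 2.3≤2.6).
S3: not dominated.
S4: not dominated.
S5: not dominated.
S6: not dominated (best RAM).
S7: not dominated.
S8: dominated by S5 (RAM 43≥42, price 1377≤2713, battery life 8≥7, weight 2.1≤2.6).
S9: dominated by S3 (RAM 22≥18, price 1417≤2392, battery life 8≥5, weight 1.7≤2.1).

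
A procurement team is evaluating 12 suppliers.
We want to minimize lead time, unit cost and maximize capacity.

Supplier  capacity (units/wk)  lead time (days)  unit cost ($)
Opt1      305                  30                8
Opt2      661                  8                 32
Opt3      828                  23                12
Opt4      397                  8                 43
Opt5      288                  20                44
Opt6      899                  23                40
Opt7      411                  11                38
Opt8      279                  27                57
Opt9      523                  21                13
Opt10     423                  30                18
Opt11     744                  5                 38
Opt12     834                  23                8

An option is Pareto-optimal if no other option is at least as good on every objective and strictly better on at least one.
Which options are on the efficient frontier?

Opt1: dominated by Opt12 (capacity 834≥305, lead time 23≤30, unit cost 8≤8).
Opt2: not dominated.
Opt3: dominated by Opt12 (capacity 834≥828, lead time 23≤23, unit cost 8≤12).
Opt4: dominated by Opt2 (capacity 661≥397, lead time 8≤8, unit cost 32≤43).
Opt5: dominated by Opt2 (capacity 661≥288, lead time 8≤20, unit cost 32≤44).
Opt6: not dominated (best capacity).
Opt7: dominated by Opt2 (capacity 661≥411, lead time 8≤11, unit cost 32≤38).
Opt8: dominated by Opt2 (capacity 661≥279, lead time 8≤27, unit cost 32≤57).
Opt9: not dominated.
Opt10: dominated by Opt3 (capacity 828≥423, lead time 23≤30, unit cost 12≤18).
Opt11: not dominated (best lead time).
Opt12: not dominated.

Opt2, Opt6, Opt9, Opt11, Opt12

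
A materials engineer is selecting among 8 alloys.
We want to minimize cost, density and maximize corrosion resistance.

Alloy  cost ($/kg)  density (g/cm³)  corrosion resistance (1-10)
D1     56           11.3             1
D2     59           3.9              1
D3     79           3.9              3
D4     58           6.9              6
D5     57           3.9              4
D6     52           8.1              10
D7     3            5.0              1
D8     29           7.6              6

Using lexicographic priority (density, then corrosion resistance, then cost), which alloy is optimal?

First minimize density: best is 3.9, kept {D2, D3, D5}.
Then maximize corrosion resistance: best is 4, kept {D5}.

D5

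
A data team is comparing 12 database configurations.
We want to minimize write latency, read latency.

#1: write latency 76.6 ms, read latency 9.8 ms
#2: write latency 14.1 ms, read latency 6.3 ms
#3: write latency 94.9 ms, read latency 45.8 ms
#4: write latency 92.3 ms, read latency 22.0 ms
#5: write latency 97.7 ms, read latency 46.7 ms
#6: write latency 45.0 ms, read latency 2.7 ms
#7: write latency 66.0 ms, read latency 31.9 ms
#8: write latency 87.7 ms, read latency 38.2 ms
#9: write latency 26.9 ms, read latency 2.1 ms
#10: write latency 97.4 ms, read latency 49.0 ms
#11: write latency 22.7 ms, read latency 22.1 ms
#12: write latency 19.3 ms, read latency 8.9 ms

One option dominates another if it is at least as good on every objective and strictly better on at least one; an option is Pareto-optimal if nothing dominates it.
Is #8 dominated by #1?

#1 vs #8: write latency 76.6≤87.7, read latency 9.8≤38.2 — #1 is at least as good on every objective with at least one strict improvement.

Yes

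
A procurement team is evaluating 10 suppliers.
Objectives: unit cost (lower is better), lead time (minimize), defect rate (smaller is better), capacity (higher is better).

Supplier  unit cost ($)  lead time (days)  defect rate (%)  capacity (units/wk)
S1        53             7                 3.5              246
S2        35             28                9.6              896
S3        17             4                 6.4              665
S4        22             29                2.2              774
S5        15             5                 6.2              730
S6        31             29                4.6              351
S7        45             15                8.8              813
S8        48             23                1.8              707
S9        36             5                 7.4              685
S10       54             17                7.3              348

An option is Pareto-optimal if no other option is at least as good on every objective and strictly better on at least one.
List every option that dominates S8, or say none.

S1: worse on unit cost (53 vs 48).
S2: worse on lead time (28 vs 23).
S3: worse on defect rate (6.4 vs 1.8).
S4: worse on lead time (29 vs 23).
S5: worse on defect rate (6.2 vs 1.8).
S6: worse on lead time (29 vs 23).
S7: worse on defect rate (8.8 vs 1.8).
S9: worse on defect rate (7.4 vs 1.8).
S10: worse on unit cost (54 vs 48).
No option dominates S8.

none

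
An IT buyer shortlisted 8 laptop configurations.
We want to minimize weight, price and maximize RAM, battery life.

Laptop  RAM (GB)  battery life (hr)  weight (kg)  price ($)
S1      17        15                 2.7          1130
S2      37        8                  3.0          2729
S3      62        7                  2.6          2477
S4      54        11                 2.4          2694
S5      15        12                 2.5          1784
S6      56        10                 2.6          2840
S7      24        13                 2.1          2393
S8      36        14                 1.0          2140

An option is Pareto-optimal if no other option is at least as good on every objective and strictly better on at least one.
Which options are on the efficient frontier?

S1: not dominated (best battery life).
S2: dominated by S4 (RAM 54≥37, battery life 11≥8, weight 2.4≤3.0, price 2694≤2729).
S3: not dominated (best RAM).
S4: not dominated.
S5: not dominated.
S6: not dominated.
S7: dominated by S8 (RAM 36≥24, battery life 14≥13, weight 1.0≤2.1, price 2140≤2393).
S8: not dominated (best weight).

S1, S3, S4, S5, S6, S8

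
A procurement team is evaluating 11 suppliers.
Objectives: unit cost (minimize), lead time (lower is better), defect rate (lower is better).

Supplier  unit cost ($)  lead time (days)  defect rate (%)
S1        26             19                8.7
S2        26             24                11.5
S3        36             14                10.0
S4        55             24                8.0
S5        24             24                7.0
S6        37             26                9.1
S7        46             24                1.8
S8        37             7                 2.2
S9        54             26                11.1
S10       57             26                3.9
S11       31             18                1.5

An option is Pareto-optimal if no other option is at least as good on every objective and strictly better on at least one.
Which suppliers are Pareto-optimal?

S1: not dominated.
S2: dominated by S1 (unit cost 26≤26, lead time 19≤24, defect rate 8.7≤11.5).
S3: not dominated.
S4: dominated by S5 (unit cost 24≤55, lead time 24≤24, defect rate 7.0≤8.0).
S5: not dominated (best unit cost).
S6: dominated by S1 (unit cost 26≤37, lead time 19≤26, defect rate 8.7≤9.1).
S7: dominated by S11 (unit cost 31≤46, lead time 18≤24, defect rate 1.5≤1.8).
S8: not dominated (best lead time).
S9: dominated by S1 (unit cost 26≤54, lead time 19≤26, defect rate 8.7≤11.1).
S10: dominated by S7 (unit cost 46≤57, lead time 24≤26, defect rate 1.8≤3.9).
S11: not dominated (best defect rate).

S1, S3, S5, S8, S11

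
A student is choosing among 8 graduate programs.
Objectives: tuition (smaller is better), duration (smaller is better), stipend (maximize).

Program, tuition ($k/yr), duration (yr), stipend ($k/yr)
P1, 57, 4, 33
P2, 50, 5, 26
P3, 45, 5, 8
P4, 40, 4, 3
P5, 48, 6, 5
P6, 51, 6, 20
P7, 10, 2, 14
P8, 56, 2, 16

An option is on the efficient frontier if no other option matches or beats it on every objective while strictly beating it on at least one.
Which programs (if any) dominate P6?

P2: tuition 50≤51, duration 5≤6, stipend 26≥20 — dominates P6.
Others (P1, P3, P4, P5, P7, P8) are each worse than P6 on at least one objective.

P2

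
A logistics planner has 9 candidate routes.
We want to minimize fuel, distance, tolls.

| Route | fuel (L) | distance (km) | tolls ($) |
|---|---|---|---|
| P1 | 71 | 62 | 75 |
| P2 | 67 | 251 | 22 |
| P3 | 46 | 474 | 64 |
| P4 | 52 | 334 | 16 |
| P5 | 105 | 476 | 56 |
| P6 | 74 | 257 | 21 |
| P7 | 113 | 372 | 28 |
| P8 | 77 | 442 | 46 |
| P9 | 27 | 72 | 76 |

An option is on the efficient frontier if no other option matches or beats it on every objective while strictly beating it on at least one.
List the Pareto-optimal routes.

P1: not dominated (best distance).
P2: not dominated.
P3: not dominated.
P4: not dominated (best tolls).
P5: dominated by P2 (fuel 67≤105, distance 251≤476, tolls 22≤56).
P6: not dominated.
P7: dominated by P2 (fuel 67≤113, distance 251≤372, tolls 22≤28).
P8: dominated by P2 (fuel 67≤77, distance 251≤442, tolls 22≤46).
P9: not dominated (best fuel).

P1, P2, P3, P4, P6, P9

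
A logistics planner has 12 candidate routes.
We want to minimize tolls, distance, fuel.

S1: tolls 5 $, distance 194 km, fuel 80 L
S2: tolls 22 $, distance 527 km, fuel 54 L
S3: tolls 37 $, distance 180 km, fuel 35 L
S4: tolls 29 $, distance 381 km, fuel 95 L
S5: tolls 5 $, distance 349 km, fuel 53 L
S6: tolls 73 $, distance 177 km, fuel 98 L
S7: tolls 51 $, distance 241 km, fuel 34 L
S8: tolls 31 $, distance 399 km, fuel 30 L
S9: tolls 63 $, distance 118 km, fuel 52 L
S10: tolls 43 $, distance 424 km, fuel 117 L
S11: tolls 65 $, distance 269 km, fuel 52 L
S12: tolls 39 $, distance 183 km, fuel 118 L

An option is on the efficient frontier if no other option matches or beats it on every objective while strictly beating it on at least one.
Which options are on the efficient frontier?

S1, S3, S5, S7, S8, S9

S1: not dominated.
S2: dominated by S5 (tolls 5≤22, distance 349≤527, fuel 53≤54).
S3: not dominated.
S4: dominated by S1 (tolls 5≤29, distance 194≤381, fuel 80≤95).
S5: not dominated.
S6: dominated by S9 (tolls 63≤73, distance 118≤177, fuel 52≤98).
S7: not dominated.
S8: not dominated (best fuel).
S9: not dominated (best distance).
S10: dominated by S1 (tolls 5≤43, distance 194≤424, fuel 80≤117).
S11: dominated by S3 (tolls 37≤65, distance 180≤269, fuel 35≤52).
S12: dominated by S3 (tolls 37≤39, distance 180≤183, fuel 35≤118).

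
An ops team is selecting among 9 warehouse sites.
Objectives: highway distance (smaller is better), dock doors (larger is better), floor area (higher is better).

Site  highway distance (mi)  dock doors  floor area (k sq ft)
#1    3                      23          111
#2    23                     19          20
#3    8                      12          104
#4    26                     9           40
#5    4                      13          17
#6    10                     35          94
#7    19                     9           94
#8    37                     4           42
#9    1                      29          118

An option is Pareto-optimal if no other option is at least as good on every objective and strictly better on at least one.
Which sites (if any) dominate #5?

#1, #9

#1: highway distance 3≤4, dock doors 23≥13, floor area 111≥17 — dominates #5.
#9: highway distance 1≤4, dock doors 29≥13, floor area 118≥17 — dominates #5.
Others (#2, #3, #4, #6, #7, #8) are each worse than #5 on at least one objective.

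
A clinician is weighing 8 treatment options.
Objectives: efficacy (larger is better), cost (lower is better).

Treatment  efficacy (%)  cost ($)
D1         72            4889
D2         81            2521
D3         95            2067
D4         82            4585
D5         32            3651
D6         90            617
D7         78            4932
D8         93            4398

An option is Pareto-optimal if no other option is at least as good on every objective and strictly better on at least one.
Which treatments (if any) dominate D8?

D3

D3: efficacy 95≥93, cost 2067≤4398 — dominates D8.
Others (D1, D2, D4, D5, D6, D7) are each worse than D8 on at least one objective.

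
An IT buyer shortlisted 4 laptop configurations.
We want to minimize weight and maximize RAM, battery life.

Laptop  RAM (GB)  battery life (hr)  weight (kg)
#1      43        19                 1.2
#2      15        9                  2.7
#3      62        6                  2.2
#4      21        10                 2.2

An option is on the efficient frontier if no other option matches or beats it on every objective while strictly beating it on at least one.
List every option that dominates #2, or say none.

#1, #4

#1: RAM 43≥15, battery life 19≥9, weight 1.2≤2.7 — dominates #2.
#4: RAM 21≥15, battery life 10≥9, weight 2.2≤2.7 — dominates #2.
Others (#3) are each worse than #2 on at least one objective.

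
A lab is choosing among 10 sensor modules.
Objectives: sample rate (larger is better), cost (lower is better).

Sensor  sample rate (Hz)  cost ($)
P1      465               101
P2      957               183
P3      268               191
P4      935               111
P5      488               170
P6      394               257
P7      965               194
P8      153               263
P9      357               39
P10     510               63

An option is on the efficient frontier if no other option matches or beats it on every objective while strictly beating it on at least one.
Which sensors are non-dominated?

P2, P4, P7, P9, P10

P1: dominated by P10 (sample rate 510≥465, cost 63≤101).
P2: not dominated.
P3: dominated by P1 (sample rate 465≥268, cost 101≤191).
P4: not dominated.
P5: dominated by P4 (sample rate 935≥488, cost 111≤170).
P6: dominated by P1 (sample rate 465≥394, cost 101≤257).
P7: not dominated (best sample rate).
P8: dominated by P1 (sample rate 465≥153, cost 101≤263).
P9: not dominated (best cost).
P10: not dominated.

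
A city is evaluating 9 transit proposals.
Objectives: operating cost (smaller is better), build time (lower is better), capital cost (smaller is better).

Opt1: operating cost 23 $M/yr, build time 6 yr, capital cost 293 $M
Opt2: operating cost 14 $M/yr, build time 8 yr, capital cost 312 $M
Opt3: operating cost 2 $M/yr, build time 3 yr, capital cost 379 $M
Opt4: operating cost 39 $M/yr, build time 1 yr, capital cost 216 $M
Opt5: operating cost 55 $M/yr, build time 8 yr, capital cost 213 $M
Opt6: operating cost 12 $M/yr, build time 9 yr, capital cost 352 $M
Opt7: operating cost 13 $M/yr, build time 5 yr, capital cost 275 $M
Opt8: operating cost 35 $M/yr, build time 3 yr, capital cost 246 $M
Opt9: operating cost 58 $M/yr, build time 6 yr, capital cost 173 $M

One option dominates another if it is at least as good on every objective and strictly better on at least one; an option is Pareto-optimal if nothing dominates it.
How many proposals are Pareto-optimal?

7

Opt1: dominated by Opt7 (operating cost 13≤23, build time 5≤6, capital cost 275≤293).
Opt2: dominated by Opt7 (operating cost 13≤14, build time 5≤8, capital cost 275≤312).
Opt3: not dominated (best operating cost).
Opt4: not dominated (best build time).
Opt5: not dominated.
Opt6: not dominated.
Opt7: not dominated.
Opt8: not dominated.
Opt9: not dominated (best capital cost).
Pareto-optimal: Opt3, Opt4, Opt5, Opt6, Opt7, Opt8, Opt9 → 7.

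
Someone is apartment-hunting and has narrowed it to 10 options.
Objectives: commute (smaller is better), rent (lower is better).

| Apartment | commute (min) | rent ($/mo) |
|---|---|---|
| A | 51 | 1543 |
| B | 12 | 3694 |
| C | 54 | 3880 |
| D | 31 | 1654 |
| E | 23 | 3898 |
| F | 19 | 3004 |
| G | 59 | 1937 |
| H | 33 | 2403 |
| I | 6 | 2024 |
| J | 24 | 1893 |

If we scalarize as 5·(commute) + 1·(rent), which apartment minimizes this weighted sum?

A

A: 5·51 + 1·1543 = 1798
B: 5·12 + 1·3694 = 3754
C: 5·54 + 1·3880 = 4150
D: 5·31 + 1·1654 = 1809
E: 5·23 + 1·3898 = 4013
F: 5·19 + 1·3004 = 3099
G: 5·59 + 1·1937 = 2232
H: 5·33 + 1·2403 = 2568
I: 5·6 + 1·2024 = 2054
J: 5·24 + 1·1893 = 2013
Lowest: A at 1798.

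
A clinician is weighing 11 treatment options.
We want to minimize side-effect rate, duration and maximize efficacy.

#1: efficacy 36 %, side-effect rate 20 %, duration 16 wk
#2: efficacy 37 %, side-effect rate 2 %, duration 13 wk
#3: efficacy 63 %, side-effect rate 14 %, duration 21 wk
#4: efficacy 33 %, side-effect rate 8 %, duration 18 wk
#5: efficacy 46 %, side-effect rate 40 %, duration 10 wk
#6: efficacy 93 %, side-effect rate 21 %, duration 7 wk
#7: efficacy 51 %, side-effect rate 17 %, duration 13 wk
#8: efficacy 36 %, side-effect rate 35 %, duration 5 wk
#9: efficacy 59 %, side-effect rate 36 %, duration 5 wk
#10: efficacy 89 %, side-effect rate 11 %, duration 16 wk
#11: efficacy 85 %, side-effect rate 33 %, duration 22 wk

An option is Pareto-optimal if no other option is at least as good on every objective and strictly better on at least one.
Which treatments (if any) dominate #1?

#2: efficacy 37≥36, side-effect rate 2≤20, duration 13≤16 — dominates #1.
#7: efficacy 51≥36, side-effect rate 17≤20, duration 13≤16 — dominates #1.
#10: efficacy 89≥36, side-effect rate 11≤20, duration 16≤16 — dominates #1.
Others (#3, #4, #5, #6, #8, #9, #11) are each worse than #1 on at least one objective.

#2, #7, #10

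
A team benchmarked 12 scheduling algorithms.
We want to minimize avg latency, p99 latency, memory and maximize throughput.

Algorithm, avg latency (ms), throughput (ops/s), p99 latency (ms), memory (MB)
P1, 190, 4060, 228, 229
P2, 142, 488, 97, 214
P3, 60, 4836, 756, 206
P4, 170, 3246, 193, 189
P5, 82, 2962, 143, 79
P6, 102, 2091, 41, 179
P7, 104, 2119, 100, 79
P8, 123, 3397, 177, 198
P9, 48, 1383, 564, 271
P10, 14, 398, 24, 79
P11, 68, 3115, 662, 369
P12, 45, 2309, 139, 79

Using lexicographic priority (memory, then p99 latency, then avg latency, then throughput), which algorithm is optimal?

P10

First minimize memory: best is 79, kept {P5, P7, P10, P12}.
Then minimize p99 latency: best is 24, kept {P10}.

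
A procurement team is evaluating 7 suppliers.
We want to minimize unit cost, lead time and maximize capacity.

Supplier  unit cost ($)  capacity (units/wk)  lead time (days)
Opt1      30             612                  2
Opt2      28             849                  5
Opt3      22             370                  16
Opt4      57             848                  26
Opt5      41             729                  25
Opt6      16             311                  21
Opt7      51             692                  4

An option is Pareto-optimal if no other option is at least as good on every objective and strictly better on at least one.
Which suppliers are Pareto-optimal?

Opt1, Opt2, Opt3, Opt6, Opt7

Opt1: not dominated (best lead time).
Opt2: not dominated (best capacity).
Opt3: not dominated.
Opt4: dominated by Opt2 (unit cost 28≤57, capacity 849≥848, lead time 5≤26).
Opt5: dominated by Opt2 (unit cost 28≤41, capacity 849≥729, lead time 5≤25).
Opt6: not dominated (best unit cost).
Opt7: not dominated.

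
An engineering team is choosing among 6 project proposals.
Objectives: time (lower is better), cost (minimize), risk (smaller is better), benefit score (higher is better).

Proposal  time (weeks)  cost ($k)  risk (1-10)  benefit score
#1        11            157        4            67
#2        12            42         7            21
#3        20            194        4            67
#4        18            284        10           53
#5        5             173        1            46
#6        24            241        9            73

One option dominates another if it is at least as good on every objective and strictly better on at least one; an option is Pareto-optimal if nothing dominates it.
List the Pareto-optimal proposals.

#1: not dominated.
#2: not dominated (best cost).
#3: dominated by #1 (time 11≤20, cost 157≤194, risk 4≤4, benefit score 67≥67).
#4: dominated by #1 (time 11≤18, cost 157≤284, risk 4≤10, benefit score 67≥53).
#5: not dominated (best time).
#6: not dominated (best benefit score).

#1, #2, #5, #6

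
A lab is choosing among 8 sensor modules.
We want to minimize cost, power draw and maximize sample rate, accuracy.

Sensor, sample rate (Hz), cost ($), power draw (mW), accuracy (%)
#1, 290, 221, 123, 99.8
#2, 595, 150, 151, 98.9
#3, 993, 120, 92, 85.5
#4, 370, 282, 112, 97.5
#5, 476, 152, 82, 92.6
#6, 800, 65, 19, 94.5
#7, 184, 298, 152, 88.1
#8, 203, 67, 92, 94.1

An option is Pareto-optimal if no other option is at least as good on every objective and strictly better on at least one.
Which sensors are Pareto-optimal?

#1, #2, #3, #4, #6

#1: not dominated (best accuracy).
#2: not dominated.
#3: not dominated (best sample rate).
#4: not dominated.
#5: dominated by #6 (sample rate 800≥476, cost 65≤152, power draw 19≤82, accuracy 94.5≥92.6).
#6: not dominated (best cost).
#7: dominated by #1 (sample rate 290≥184, cost 221≤298, power draw 123≤152, accuracy 99.8≥88.1).
#8: dominated by #6 (sample rate 800≥203, cost 65≤67, power draw 19≤92, accuracy 94.5≥94.1).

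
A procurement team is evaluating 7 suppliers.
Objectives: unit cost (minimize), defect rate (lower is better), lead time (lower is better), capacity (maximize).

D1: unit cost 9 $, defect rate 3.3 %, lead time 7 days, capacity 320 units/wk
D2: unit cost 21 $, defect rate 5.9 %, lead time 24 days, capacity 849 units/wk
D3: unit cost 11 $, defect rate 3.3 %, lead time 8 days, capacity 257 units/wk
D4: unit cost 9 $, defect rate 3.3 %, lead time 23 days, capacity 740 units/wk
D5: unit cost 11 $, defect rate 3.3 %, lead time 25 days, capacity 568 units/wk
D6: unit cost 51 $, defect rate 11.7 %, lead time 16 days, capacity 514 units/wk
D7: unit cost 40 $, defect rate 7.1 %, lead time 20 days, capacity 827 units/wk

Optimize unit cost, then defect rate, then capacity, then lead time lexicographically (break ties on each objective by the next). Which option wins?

First minimize unit cost: best is 9, kept {D1, D4}.
Then minimize defect rate: best is 3.3, kept {D1, D4}.
Then maximize capacity: best is 740, kept {D4}.

D4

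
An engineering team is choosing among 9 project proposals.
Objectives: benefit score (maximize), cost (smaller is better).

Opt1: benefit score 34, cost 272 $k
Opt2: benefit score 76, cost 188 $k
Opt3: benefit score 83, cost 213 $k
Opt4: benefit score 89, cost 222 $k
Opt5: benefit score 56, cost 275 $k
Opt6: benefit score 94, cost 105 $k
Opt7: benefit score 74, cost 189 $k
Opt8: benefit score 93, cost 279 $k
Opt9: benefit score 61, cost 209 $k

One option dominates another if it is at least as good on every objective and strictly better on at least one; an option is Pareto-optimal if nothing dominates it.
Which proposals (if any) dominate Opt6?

Opt1: worse on benefit score (34 vs 94).
Opt2: worse on benefit score (76 vs 94).
Opt3: worse on benefit score (83 vs 94).
Opt4: worse on benefit score (89 vs 94).
Opt5: worse on benefit score (56 vs 94).
Opt7: worse on benefit score (74 vs 94).
Opt8: worse on benefit score (93 vs 94).
Opt9: worse on benefit score (61 vs 94).
No option dominates Opt6.

none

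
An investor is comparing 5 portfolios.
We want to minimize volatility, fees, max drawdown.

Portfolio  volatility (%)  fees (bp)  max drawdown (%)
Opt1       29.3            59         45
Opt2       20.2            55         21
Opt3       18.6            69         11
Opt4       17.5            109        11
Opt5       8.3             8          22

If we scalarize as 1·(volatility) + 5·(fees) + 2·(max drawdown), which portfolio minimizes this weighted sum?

Opt5

Opt1: 1·29.3 + 5·59 + 2·45 = 414.3
Opt2: 1·20.2 + 5·55 + 2·21 = 337.2
Opt3: 1·18.6 + 5·69 + 2·11 = 385.6
Opt4: 1·17.5 + 5·109 + 2·11 = 584.5
Opt5: 1·8.3 + 5·8 + 2·22 = 92.3
Lowest: Opt5 at 92.3.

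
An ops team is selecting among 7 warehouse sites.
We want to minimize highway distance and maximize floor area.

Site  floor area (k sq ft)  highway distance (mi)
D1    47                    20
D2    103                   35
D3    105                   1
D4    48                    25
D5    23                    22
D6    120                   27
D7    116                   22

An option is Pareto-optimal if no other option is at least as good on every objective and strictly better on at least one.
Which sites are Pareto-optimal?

D3, D6, D7

D1: dominated by D3 (floor area 105≥47, highway distance 1≤20).
D2: dominated by D3 (floor area 105≥103, highway distance 1≤35).
D3: not dominated (best highway distance).
D4: dominated by D3 (floor area 105≥48, highway distance 1≤25).
D5: dominated by D1 (floor area 47≥23, highway distance 20≤22).
D6: not dominated (best floor area).
D7: not dominated.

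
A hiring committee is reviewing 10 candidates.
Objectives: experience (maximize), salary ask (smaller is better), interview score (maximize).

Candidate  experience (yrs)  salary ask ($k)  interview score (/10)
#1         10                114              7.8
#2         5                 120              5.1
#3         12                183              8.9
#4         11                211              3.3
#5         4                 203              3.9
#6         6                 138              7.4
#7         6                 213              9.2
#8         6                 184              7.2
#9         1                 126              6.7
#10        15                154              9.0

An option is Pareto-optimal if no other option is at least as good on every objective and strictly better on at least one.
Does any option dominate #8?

#1 vs #8: experience 10≥6, salary ask 114≤184, interview score 7.8≥7.2 — #1 is at least as good on every objective and strictly better on at least one, so #1 dominates #8.

Yes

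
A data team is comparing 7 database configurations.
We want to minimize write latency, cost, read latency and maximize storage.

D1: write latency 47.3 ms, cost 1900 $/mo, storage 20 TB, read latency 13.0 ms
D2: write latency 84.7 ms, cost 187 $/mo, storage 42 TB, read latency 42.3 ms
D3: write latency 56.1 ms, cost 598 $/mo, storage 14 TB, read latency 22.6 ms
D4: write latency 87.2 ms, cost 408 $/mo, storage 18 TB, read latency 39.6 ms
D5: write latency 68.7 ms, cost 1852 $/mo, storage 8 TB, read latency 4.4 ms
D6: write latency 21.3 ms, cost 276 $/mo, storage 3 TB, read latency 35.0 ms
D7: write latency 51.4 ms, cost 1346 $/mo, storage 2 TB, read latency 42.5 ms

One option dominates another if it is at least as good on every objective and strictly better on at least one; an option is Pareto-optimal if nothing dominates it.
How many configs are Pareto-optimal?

6

D1: not dominated.
D2: not dominated (best cost).
D3: not dominated.
D4: not dominated.
D5: not dominated (best read latency).
D6: not dominated (best write latency).
D7: dominated by D6 (write latency 21.3≤51.4, cost 276≤1346, storage 3≥2, read latency 35.0≤42.5).
Pareto-optimal: D1, D2, D3, D4, D5, D6 → 6.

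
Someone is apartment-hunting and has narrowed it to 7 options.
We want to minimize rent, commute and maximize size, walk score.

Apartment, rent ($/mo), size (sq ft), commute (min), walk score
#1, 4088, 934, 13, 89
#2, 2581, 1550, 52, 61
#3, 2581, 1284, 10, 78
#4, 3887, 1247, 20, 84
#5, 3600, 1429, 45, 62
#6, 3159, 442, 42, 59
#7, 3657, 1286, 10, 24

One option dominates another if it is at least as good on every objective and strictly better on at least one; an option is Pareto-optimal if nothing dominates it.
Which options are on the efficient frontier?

#1, #2, #3, #4, #5, #7

#1: not dominated (best walk score).
#2: not dominated (best size).
#3: not dominated.
#4: not dominated.
#5: not dominated.
#6: dominated by #3 (rent 2581≤3159, size 1284≥442, commute 10≤42, walk score 78≥59).
#7: not dominated.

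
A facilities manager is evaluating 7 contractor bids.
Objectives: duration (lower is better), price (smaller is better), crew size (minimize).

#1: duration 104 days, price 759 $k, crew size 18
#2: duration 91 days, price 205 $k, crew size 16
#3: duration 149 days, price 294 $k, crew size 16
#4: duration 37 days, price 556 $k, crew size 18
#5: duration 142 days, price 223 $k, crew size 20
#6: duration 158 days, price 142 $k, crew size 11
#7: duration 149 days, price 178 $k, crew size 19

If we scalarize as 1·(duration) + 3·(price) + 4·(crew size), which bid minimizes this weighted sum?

#1: 1·104 + 3·759 + 4·18 = 2453
#2: 1·91 + 3·205 + 4·16 = 770
#3: 1·149 + 3·294 + 4·16 = 1095
#4: 1·37 + 3·556 + 4·18 = 1777
#5: 1·142 + 3·223 + 4·20 = 891
#6: 1·158 + 3·142 + 4·11 = 628
#7: 1·149 + 3·178 + 4·19 = 759
Lowest: #6 at 628.

#6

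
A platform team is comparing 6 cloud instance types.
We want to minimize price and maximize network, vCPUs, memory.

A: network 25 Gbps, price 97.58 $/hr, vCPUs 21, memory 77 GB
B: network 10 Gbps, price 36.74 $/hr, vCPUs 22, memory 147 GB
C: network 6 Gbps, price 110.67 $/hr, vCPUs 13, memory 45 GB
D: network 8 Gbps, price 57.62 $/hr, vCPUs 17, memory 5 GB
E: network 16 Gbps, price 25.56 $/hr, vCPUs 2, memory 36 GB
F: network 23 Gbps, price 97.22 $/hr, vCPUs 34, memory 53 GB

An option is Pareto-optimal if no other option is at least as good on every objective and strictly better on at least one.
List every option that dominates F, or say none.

none

A: worse on price (97.58 vs 97.22).
B: worse on network (10 vs 23).
C: worse on network (6 vs 23).
D: worse on network (8 vs 23).
E: worse on network (16 vs 23).
No option dominates F.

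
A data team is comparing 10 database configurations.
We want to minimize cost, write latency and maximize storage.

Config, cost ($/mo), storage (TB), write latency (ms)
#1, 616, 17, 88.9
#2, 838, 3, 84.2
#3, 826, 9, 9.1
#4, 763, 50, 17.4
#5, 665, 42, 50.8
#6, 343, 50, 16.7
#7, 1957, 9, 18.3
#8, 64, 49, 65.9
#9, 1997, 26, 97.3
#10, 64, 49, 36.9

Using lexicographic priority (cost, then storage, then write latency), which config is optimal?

#10

First minimize cost: best is 64, kept {#8, #10}.
Then maximize storage: best is 49, kept {#8, #10}.
Then minimize write latency: best is 36.9, kept {#10}.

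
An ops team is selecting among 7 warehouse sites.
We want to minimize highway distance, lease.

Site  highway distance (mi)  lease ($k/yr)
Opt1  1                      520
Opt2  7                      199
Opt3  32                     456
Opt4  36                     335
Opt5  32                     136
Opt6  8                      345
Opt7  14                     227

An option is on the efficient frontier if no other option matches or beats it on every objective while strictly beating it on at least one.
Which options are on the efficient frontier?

Opt1: not dominated (best highway distance).
Opt2: not dominated.
Opt3: dominated by Opt2 (highway distance 7≤32, lease 199≤456).
Opt4: dominated by Opt2 (highway distance 7≤36, lease 199≤335).
Opt5: not dominated (best lease).
Opt6: dominated by Opt2 (highway distance 7≤8, lease 199≤345).
Opt7: dominated by Opt2 (highway distance 7≤14, lease 199≤227).

Opt1, Opt2, Opt5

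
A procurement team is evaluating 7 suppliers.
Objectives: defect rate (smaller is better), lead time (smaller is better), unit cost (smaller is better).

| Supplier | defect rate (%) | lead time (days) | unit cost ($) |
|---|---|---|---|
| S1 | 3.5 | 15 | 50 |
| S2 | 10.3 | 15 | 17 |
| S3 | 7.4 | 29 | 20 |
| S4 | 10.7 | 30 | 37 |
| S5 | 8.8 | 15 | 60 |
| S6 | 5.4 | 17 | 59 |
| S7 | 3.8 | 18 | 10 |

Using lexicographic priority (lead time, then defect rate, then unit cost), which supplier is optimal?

First minimize lead time: best is 15, kept {S1, S2, S5}.
Then minimize defect rate: best is 3.5, kept {S1}.

S1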